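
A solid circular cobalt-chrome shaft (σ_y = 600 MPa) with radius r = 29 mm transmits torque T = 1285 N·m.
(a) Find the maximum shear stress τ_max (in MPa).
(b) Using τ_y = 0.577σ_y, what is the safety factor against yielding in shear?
(a) For a solid circular shaft, τ_max = T·r/J with J = π·r^4/2, i.e. τ_max = 2·T / (π·r^3). Convert r = 29 mm = 0.029 m.
  τ_max = (2 × 1285) / (π × 0.029^3) = 3.354 × 10⁷ Pa = 33.54 MPa
(b) τ_y = 0.577 × 600 = 346.2 MPa
  SF = τ_y/τ_max = 346.2 / 33.54 = 10.32
Final answer: (a) τ_max = 33.54 MPa, (b) SF = 10.32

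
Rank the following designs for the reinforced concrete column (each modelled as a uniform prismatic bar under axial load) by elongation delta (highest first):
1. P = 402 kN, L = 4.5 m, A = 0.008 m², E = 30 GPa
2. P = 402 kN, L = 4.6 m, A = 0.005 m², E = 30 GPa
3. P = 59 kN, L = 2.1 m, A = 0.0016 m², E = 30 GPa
Model: a uniform prismatic bar under axial load, so delta = (P·L) / (A·E) (SI units).
  Case 1: delta = (402000 × 4.5) / (0.008 × (3 × 10¹⁰)) = 0.007537 m = 7.537 mm
  Case 2: delta = (402000 × 4.6) / (0.005 × (3 × 10¹⁰)) = 0.01233 m = 12.33 mm
  Case 3: delta = (59000 × 2.1) / (0.0016 × (3 × 10¹⁰)) = 0.002581 m = 2.581 mm
Ordering: 12.33 mm (case 2) > 7.537 mm (case 1) > 2.581 mm (case 3)
Final answer: 2, 1, 3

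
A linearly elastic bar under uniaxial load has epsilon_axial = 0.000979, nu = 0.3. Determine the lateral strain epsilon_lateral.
Model: a linearly elastic bar under uniaxial load, so epsilon_lateral = -nu·epsilon_axial.
Substitute:
  epsilon_lateral = -(0.3 × 0.000979)
  epsilon_lateral = -0.0002937
Final answer: epsilon_lateral = -0.0002937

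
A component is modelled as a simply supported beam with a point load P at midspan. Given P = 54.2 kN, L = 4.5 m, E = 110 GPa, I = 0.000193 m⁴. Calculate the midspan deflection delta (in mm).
Model: a simply supported beam with a point load P at midspan, so delta = (P·L^3) / (48·E·I).
Convert to SI units:
  P = 54.2 kN = 54200 N
  E = 110 GPa = 1.1 × 10¹¹ Pa
Substitute:
  delta = (54200 × 4.5^3) / (48 × (1.1 × 10¹¹) × 0.000193)
  delta = 0.004847 m
Convert: delta = 0.004847 m = 4.847 mm
Final answer: delta = 4.847 mm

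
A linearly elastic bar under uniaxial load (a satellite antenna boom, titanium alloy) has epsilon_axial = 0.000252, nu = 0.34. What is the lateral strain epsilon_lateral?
Model: a linearly elastic bar under uniaxial load, so epsilon_lateral = -nu·epsilon_axial.
Substitute:
  epsilon_lateral = -(0.34 × 0.000252)
  epsilon_lateral = -8.568 × 10⁻⁵
Final answer: epsilon_lateral = -8.568 × 10⁻⁵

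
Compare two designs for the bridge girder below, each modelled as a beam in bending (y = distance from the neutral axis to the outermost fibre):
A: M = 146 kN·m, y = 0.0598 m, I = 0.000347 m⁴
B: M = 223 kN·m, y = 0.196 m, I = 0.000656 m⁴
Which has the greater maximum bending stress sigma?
Model: a beam in bending (y = distance from the neutral axis to the outermost fibre), so sigma = (M·y) / I (SI units).
  A: sigma = (146000 × 0.0598) / 0.000347 = 2.516 × 10⁷ Pa = 25.16 MPa
  B: sigma = (223000 × 0.196) / 0.000656 = 6.663 × 10⁷ Pa = 66.63 MPa
66.63 MPa > 25.16 MPa, so B is larger.
Final answer: B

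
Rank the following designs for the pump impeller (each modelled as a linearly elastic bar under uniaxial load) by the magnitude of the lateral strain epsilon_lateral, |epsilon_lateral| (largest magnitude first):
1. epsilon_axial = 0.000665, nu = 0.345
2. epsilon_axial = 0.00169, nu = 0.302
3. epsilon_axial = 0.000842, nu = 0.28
Model: a linearly elastic bar under uniaxial load, so epsilon_lateral = -nu·epsilon_axial (SI units).
  Case 1: epsilon_lateral = -(0.345 × 0.000665) = -0.0002294
  Case 2: epsilon_lateral = -(0.302 × 0.00169) = -0.0005104
  Case 3: epsilon_lateral = -(0.28 × 0.000842) = -0.0002358
Ordering by |epsilon_lateral|: 0.0005104 (case 2) > 0.0002358 (case 3) > 0.0002294 (case 1)
Final answer: 2, 3, 1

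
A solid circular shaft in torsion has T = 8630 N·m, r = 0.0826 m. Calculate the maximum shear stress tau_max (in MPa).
Model: a solid circular shaft in torsion, so tau_max = (2·T) / (π·r^3).
Substitute:
  tau_max = (2 × 8630) / (π × 0.0826^3)
  tau_max = 9.749 × 10⁶ Pa
Convert: tau_max = 9.749 × 10⁶ Pa = 9.749 MPa
Final answer: tau_max = 9.749 MPa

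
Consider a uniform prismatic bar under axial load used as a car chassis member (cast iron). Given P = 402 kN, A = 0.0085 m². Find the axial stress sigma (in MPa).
Model: a uniform prismatic bar under axial load, so sigma = P / A.
Convert to SI units:
  P = 402 kN = 402000 N
Substitute:
  sigma = 402000 / 0.0085
  sigma = 4.729 × 10⁷ Pa
Convert: sigma = 4.729 × 10⁷ Pa = 47.29 MPa
Final answer: sigma = 47.29 MPa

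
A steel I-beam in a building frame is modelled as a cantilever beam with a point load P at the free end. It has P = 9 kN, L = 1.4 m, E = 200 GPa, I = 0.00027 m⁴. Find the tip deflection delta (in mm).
Model: a cantilever beam with a point load P at the free end, so delta = (P·L^3) / (3·E·I).
Convert to SI units:
  P = 9 kN = 9000 N
  E = 200 GPa = 2 × 10¹¹ Pa
Substitute:
  delta = (9000 × 1.4^3) / (3 × (2 × 10¹¹) × 0.00027)
  delta = 0.0001524 m
Convert: delta = 0.0001524 m = 0.1524 mm
Final answer: delta = 0.1524 mm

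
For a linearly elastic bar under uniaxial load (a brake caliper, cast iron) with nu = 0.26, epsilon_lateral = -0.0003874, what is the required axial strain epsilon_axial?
Model: a linearly elastic bar under uniaxial load, so epsilon_lateral = -nu·epsilon_axial.
Solve for epsilon_axial: epsilon_axial = -epsilon_lateral / nu.
Substitute:
  epsilon_axial = -(-0.0003874) / 0.26
  epsilon_axial = 0.00149
Final answer: epsilon_axial = 0.00149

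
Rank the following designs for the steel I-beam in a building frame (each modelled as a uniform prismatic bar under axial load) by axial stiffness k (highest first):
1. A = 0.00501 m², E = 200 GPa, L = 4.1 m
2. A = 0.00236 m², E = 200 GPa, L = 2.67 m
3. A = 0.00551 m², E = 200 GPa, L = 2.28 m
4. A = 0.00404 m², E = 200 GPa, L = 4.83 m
Model: a uniform prismatic bar under axial load, so k = (A·E) / L (SI units).
  Case 1: k = (0.00501 × (2 × 10¹¹)) / 4.1 = 2.444 × 10⁸ N/m = 244.4 MN/m
  Case 2: k = (0.00236 × (2 × 10¹¹)) / 2.67 = 1.768 × 10⁸ N/m = 176.8 MN/m
  Case 3: k = (0.00551 × (2 × 10¹¹)) / 2.28 = 4.833 × 10⁸ N/m = 483.3 MN/m
  Case 4: k = (0.00404 × (2 × 10¹¹)) / 4.83 = 1.673 × 10⁸ N/m = 167.3 MN/m
Ordering: 483.3 MN/m (case 3) > 244.4 MN/m (case 1) > 176.8 MN/m (case 2) > 167.3 MN/m (case 4)
Final answer: 3, 1, 2, 4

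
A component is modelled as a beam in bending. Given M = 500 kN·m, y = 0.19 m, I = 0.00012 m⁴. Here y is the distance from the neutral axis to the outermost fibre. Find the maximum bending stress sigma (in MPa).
Model: a beam in bending, so sigma = (M·y) / I.
Convert to SI units:
  M = 500 kN·m = 500000 N·m
Substitute:
  sigma = (500000 × 0.19) / 0.00012
  sigma = 7.917 × 10⁸ Pa
Convert: sigma = 7.917 × 10⁸ Pa = 791.7 MPa
Final answer: sigma = 791.7 MPa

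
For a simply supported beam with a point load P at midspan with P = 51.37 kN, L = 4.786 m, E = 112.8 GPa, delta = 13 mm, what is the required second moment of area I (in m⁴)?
Model: a simply supported beam with a point load P at midspan, so delta = (P·L^3) / (48·E·I).
Solve for I: I = (P·L^3) / (48·delta·E).
Convert to SI units:
  P = 51.37 kN = 51370 N
  E = 112.8 GPa = 1.128 × 10¹¹ Pa
  delta = 13 mm = 0.013 m
Substitute:
  I = (51370 × 4.786^3) / (48 × 0.013 × (1.128 × 10¹¹))
  I = 8.001 × 10⁻⁵ m⁴
Final answer: I = 8.001 × 10⁻⁵ m⁴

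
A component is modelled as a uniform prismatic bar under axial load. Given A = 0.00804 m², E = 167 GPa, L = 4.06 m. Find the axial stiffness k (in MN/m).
Model: a uniform prismatic bar under axial load, so k = (A·E) / L.
Convert to SI units:
  E = 167 GPa = 1.67 × 10¹¹ Pa
Substitute:
  k = (0.00804 × (1.67 × 10¹¹)) / 4.06
  k = 3.307 × 10⁸ N/m
Convert: k = 3.307 × 10⁸ N/m = 330.7 MN/m
Final answer: k = 330.7 MN/m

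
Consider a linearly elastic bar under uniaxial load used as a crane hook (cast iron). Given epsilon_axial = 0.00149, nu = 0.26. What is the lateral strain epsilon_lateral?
Model: a linearly elastic bar under uniaxial load, so epsilon_lateral = -nu·epsilon_axial.
Substitute:
  epsilon_lateral = -(0.26 × 0.00149)
  epsilon_lateral = -0.0003874
Final answer: epsilon_lateral = -0.0003874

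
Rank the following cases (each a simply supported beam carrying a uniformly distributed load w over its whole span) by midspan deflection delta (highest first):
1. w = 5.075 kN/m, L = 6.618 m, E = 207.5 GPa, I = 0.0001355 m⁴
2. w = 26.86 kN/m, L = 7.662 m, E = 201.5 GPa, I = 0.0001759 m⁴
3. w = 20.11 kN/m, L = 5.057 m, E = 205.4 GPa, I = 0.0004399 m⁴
Model: a simply supported beam carrying a uniformly distributed load w over its whole span, so delta = (5·w·L^4) / (384·E·I) (SI units).
  Case 1: delta = (5 × 5075 × 6.618^4) / (384 × (2.075 × 10¹¹) × 0.0001355) = 0.004508 m = 4.508 mm
  Case 2: delta = (5 × 26860 × 7.662^4) / (384 × (2.015 × 10¹¹) × 0.0001759) = 0.03401 m = 34.01 mm
  Case 3: delta = (5 × 20110 × 5.057^4) / (384 × (2.054 × 10¹¹) × 0.0004399) = 0.001895 m = 1.895 mm
Ordering: 34.01 mm (case 2) > 4.508 mm (case 1) > 1.895 mm (case 3)
Final answer: 2, 1, 3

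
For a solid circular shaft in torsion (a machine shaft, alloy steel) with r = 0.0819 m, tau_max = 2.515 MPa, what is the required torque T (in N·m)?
Model: a solid circular shaft in torsion, so tau_max = (2·T) / (π·r^3).
Solve for T: T = (π·tau_max·r^3) / 2.
Convert to SI units:
  tau_max = 2.515 MPa = 2.515 × 10⁶ Pa
Substitute:
  T = (π × (2.515 × 10⁶) × 0.0819^3) / 2
  T = 2170 N·m
Final answer: T = 2170 N·m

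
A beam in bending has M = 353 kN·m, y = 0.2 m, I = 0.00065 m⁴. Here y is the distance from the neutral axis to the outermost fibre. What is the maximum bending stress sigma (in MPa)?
Model: a beam in bending, so sigma = (M·y) / I.
Convert to SI units:
  M = 353 kN·m = 353000 N·m
Substitute:
  sigma = (353000 × 0.2) / 0.00065
  sigma = 1.086 × 10⁸ Pa
Convert: sigma = 1.086 × 10⁸ Pa = 108.6 MPa
Final answer: sigma = 108.6 MPa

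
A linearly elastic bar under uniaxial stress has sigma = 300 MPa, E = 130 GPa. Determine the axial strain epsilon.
Model: a linearly elastic bar under uniaxial stress, so epsilon = sigma / E.
Convert to SI units:
  sigma = 300 MPa = 3 × 10⁸ Pa
  E = 130 GPa = 1.3 × 10¹¹ Pa
Substitute:
  epsilon = (3 × 10⁸) / (1.3 × 10¹¹)
  epsilon = 0.002308
Final answer: epsilon = 0.002308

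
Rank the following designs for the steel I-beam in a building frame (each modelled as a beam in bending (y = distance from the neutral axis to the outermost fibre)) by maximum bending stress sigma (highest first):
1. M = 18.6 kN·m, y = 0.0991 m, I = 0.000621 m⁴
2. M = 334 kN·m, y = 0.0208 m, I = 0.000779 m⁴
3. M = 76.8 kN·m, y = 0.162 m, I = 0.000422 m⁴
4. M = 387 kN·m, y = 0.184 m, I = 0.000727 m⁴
Model: a beam in bending (y = distance from the neutral axis to the outermost fibre), so sigma = (M·y) / I (SI units).
  Case 1: sigma = (18600 × 0.0991) / 0.000621 = 2.968 × 10⁶ Pa = 2.968 MPa
  Case 2: sigma = (334000 × 0.0208) / 0.000779 = 8.918 × 10⁶ Pa = 8.918 MPa
  Case 3: sigma = (76800 × 0.162) / 0.000422 = 2.948 × 10⁷ Pa = 29.48 MPa
  Case 4: sigma = (387000 × 0.184) / 0.000727 = 9.795 × 10⁷ Pa = 97.95 MPa
Ordering: 97.95 MPa (case 4) > 29.48 MPa (case 3) > 8.918 MPa (case 2) > 2.968 MPa (case 1)
Final answer: 4, 3, 2, 1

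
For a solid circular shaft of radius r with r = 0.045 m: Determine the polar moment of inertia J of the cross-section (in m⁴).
Model: a solid circular shaft of radius r, so J = (π·r^4) / 2.
Substitute:
  J = (π × 0.045^4) / 2
  J = 6.441 × 10⁻⁶ m⁴
Final answer: J = 6.441 × 10⁻⁶ m⁴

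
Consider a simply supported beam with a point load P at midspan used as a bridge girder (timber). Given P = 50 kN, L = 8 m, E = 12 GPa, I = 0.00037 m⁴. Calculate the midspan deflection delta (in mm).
Model: a simply supported beam with a point load P at midspan, so delta = (P·L^3) / (48·E·I).
Convert to SI units:
  P = 50 kN = 50000 N
  E = 12 GPa = 1.2 × 10¹⁰ Pa
Substitute:
  delta = (50000 × 8^3) / (48 × (1.2 × 10¹⁰) × 0.00037)
  delta = 0.1201 m
Convert: delta = 0.1201 m = 120.1 mm
Final answer: delta = 120.1 mm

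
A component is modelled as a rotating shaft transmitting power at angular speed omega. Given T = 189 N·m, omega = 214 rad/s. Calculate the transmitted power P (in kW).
Model: a rotating shaft transmitting power at angular speed omega, so P = T·omega.
Substitute:
  P = 189 × 214
  P = 40450 W
Convert: P = 40450 W = 40.45 kW
Final answer: P = 40.45 kW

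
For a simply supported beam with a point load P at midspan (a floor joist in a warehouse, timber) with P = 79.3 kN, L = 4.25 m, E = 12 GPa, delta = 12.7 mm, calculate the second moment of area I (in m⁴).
Model: a simply supported beam with a point load P at midspan, so delta = (P·L^3) / (48·E·I).
Solve for I: I = (P·L^3) / (48·delta·E).
Convert to SI units:
  P = 79.3 kN = 79300 N
  E = 12 GPa = 1.2 × 10¹⁰ Pa
  delta = 12.7 mm = 0.0127 m
Substitute:
  I = (79300 × 4.25^3) / (48 × 0.0127 × (1.2 × 10¹⁰))
  I = 0.0008322 m⁴
Final answer: I = 0.0008322 m⁴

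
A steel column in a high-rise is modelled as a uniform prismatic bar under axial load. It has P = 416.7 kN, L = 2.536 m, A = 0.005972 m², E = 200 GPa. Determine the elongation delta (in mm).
Model: a uniform prismatic bar under axial load, so delta = (P·L) / (A·E).
Convert to SI units:
  P = 416.7 kN = 416700 N
  E = 200 GPa = 2 × 10¹¹ Pa
Substitute:
  delta = (416700 × 2.536) / (0.005972 × (2 × 10¹¹))
  delta = 0.0008848 m
Convert: delta = 0.0008848 m = 0.8848 mm
Final answer: delta = 0.8848 mm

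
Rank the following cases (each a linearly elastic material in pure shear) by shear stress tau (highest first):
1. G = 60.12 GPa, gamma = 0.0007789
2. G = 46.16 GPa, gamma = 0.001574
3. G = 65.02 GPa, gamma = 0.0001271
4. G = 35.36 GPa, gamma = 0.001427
Model: a linearly elastic material in pure shear, so tau = G·gamma (SI units).
  Case 1: tau = (6.012 × 10¹⁰) × 0.0007789 = 4.683 × 10⁷ Pa = 46.83 MPa
  Case 2: tau = (4.616 × 10¹⁰) × 0.001574 = 7.266 × 10⁷ Pa = 72.66 MPa
  Case 3: tau = (6.502 × 10¹⁰) × 0.0001271 = 8.264 × 10⁶ Pa = 8.264 MPa
  Case 4: tau = (3.536 × 10¹⁰) × 0.001427 = 5.046 × 10⁷ Pa = 50.46 MPa
Ordering: 72.66 MPa (case 2) > 50.46 MPa (case 4) > 46.83 MPa (case 1) > 8.264 MPa (case 3)
Final answer: 2, 4, 1, 3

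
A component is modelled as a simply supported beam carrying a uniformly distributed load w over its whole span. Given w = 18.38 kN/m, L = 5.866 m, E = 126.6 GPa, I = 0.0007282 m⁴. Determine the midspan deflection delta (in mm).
Model: a simply supported beam carrying a uniformly distributed load w over its whole span, so delta = (5·w·L^4) / (384·E·I).
Convert to SI units:
  w = 18.38 kN/m = 18380 N/m
  E = 126.6 GPa = 1.266 × 10¹¹ Pa
Substitute:
  delta = (5 × 18380 × 5.866^4) / (384 × (1.266 × 10¹¹) × 0.0007282)
  delta = 0.003074 m
Convert: delta = 0.003074 m = 3.074 mm
Final answer: delta = 3.074 mm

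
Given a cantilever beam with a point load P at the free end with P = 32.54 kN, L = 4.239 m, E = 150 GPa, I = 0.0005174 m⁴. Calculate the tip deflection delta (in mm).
Model: a cantilever beam with a point load P at the free end, so delta = (P·L^3) / (3·E·I).
Convert to SI units:
  P = 32.54 kN = 32540 N
  E = 150 GPa = 1.5 × 10¹¹ Pa
Substitute:
  delta = (32540 × 4.239^3) / (3 × (1.5 × 10¹¹) × 0.0005174)
  delta = 0.01065 m
Convert: delta = 0.01065 m = 10.65 mm
Final answer: delta = 10.65 mm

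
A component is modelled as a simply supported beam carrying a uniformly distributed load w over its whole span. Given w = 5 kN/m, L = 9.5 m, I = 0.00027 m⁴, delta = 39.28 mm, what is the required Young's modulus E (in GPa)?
Model: a simply supported beam carrying a uniformly distributed load w over its whole span, so delta = (5·w·L^4) / (384·E·I).
Solve for E: E = (5·w·L^4) / (384·delta·I).
Convert to SI units:
  w = 5 kN/m = 5000 N/m
  delta = 39.28 mm = 0.03928 m
Substitute:
  E = (5 × 5000 × 9.5^4) / (384 × 0.03928 × 0.00027)
  E = 5 × 10¹⁰ Pa
Convert: E = 5 × 10¹⁰ Pa = 50 GPa
Final answer: E = 50 GPa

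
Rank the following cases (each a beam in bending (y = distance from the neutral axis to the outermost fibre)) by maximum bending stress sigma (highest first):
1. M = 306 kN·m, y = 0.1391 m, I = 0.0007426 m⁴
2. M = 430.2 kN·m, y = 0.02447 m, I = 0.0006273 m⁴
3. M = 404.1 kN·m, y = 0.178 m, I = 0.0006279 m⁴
Model: a beam in bending (y = distance from the neutral axis to the outermost fibre), so sigma = (M·y) / I (SI units).
  Case 1: sigma = (306000 × 0.1391) / 0.0007426 = 5.732 × 10⁷ Pa = 57.32 MPa
  Case 2: sigma = (430200 × 0.02447) / 0.0006273 = 1.678 × 10⁷ Pa = 16.78 MPa
  Case 3: sigma = (404100 × 0.178) / 0.0006279 = 1.146 × 10⁸ Pa = 114.6 MPa
Ordering: 114.6 MPa (case 3) > 57.32 MPa (case 1) > 16.78 MPa (case 2)
Final answer: 3, 1, 2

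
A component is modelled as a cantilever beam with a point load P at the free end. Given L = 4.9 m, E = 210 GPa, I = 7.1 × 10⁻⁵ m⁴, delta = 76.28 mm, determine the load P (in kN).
Model: a cantilever beam with a point load P at the free end, so delta = (P·L^3) / (3·E·I).
Solve for P: P = (3·delta·E·I) / L^3.
Convert to SI units:
  E = 210 GPa = 2.1 × 10¹¹ Pa
  delta = 76.28 mm = 0.07628 m
Substitute:
  P = (3 × 0.07628 × (2.1 × 10¹¹) × (7.1 × 10⁻⁵)) / 4.9^3
  P = 29000 N
Convert: P = 29000 N = 29 kN
Final answer: P = 29 kN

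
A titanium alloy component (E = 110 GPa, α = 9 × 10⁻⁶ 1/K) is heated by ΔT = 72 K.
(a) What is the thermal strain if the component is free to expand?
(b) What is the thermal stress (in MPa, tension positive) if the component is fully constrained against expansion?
(a) Free thermal strain ε_th = α·ΔT = (9 × 10⁻⁶) × 72 = 0.000648
(b) Fully constrained, the expansion is suppressed, so σ = -E·α·ΔT. Convert E = 110 GPa = 1.1 × 10¹¹ Pa.
  σ = -(1.1 × 10¹¹) × (9 × 10⁻⁶) × 72 = -7.128 × 10⁷ Pa = -71.28 MPa (compressive)
Final answer: (a) ε_th = 0.000648, (b) σ = -71.28 MPa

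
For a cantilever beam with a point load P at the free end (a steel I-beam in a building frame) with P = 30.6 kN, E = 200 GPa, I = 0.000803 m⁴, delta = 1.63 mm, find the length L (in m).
Model: a cantilever beam with a point load P at the free end, so delta = (P·L^3) / (3·E·I).
Solve for L: L = ((3·delta·E·I) / P)^(1/3).
Convert to SI units:
  P = 30.6 kN = 30600 N
  E = 200 GPa = 2 × 10¹¹ Pa
  delta = 1.63 mm = 0.00163 m
Substitute:
  L = ((3 × 0.00163 × (2 × 10¹¹) × 0.000803) / 30600)^(1/3)
  L = 2.95 m
Final answer: L = 2.95 m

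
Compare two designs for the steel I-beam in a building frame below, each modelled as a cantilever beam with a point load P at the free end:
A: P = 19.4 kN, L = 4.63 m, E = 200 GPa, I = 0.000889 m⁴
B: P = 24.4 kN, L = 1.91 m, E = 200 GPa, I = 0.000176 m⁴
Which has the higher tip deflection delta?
Model: a cantilever beam with a point load P at the free end, so delta = (P·L^3) / (3·E·I) (SI units).
  A: delta = (19400 × 4.63^3) / (3 × (2 × 10¹¹) × 0.000889) = 0.00361 m = 3.61 mm
  B: delta = (24400 × 1.91^3) / (3 × (2 × 10¹¹) × 0.000176) = 0.00161 m = 1.61 mm
3.61 mm > 1.61 mm, so A is larger.
Final answer: A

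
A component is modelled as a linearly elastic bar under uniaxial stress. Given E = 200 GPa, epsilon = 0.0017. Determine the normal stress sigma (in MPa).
Model: a linearly elastic bar under uniaxial stress, so sigma = E·epsilon.
Convert to SI units:
  E = 200 GPa = 2 × 10¹¹ Pa
Substitute:
  sigma = (2 × 10¹¹) × 0.0017
  sigma = 3.4 × 10⁸ Pa
Convert: sigma = 3.4 × 10⁸ Pa = 340 MPa
Final answer: sigma = 340 MPa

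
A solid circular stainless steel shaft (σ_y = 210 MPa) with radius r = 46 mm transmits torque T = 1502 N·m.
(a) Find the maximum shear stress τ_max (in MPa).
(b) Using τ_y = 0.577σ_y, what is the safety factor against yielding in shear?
(a) For a solid circular shaft, τ_max = T·r/J with J = π·r^4/2, i.e. τ_max = 2·T / (π·r^3). Convert r = 46 mm = 0.046 m.
  τ_max = (2 × 1502) / (π × 0.046^3) = 9.824 × 10⁶ Pa = 9.824 MPa
(b) τ_y = 0.577 × 210 = 121.17 MPa
  SF = τ_y/τ_max = 121.17 / 9.824 = 12.33
Final answer: (a) τ_max = 9.824 MPa, (b) SF = 12.33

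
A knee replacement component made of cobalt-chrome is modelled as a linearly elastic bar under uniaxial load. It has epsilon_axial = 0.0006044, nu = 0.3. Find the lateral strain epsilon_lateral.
Model: a linearly elastic bar under uniaxial load, so epsilon_lateral = -nu·epsilon_axial.
Substitute:
  epsilon_lateral = -(0.3 × 0.0006044)
  epsilon_lateral = -0.0001813
Final answer: epsilon_lateral = -0.0001813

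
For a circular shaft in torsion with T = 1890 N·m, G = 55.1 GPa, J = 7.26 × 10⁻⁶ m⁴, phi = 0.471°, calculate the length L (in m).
Model: a circular shaft in torsion, so phi = (T·L) / (G·J).
Solve for L: L = (phi·G·J) / T.
Convert to SI units:
  G = 55.1 GPa = 5.51 × 10¹⁰ Pa
  phi = 0.471° = 0.008221 rad
Substitute:
  L = (0.008221 × (5.51 × 10¹⁰) × (7.26 × 10⁻⁶)) / 1890
  L = 1.74 m
Final answer: L = 1.74 m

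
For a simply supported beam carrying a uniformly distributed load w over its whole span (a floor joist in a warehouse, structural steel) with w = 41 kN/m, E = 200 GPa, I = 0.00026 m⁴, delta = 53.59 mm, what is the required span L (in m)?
Model: a simply supported beam carrying a uniformly distributed load w over its whole span, so delta = (5·w·L^4) / (384·E·I).
Solve for L: L = ((384·delta·E·I) / (5·w))^(1/4).
Convert to SI units:
  w = 41 kN/m = 41000 N/m
  E = 200 GPa = 2 × 10¹¹ Pa
  delta = 53.59 mm = 0.05359 m
Substitute:
  L = ((384 × 0.05359 × (2 × 10¹¹) × 0.00026) / (5 × 41000))^(1/4)
  L = 8.5 m
Final answer: L = 8.5 m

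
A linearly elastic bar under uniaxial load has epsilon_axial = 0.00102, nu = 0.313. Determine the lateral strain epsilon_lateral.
Model: a linearly elastic bar under uniaxial load, so epsilon_lateral = -nu·epsilon_axial.
Substitute:
  epsilon_lateral = -(0.313 × 0.00102)
  epsilon_lateral = -0.0003193
Final answer: epsilon_lateral = -0.0003193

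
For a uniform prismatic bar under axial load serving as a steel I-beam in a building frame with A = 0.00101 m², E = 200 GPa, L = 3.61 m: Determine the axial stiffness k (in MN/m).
Model: a uniform prismatic bar under axial load, so k = (A·E) / L.
Convert to SI units:
  E = 200 GPa = 2 × 10¹¹ Pa
Substitute:
  k = (0.00101 × (2 × 10¹¹)) / 3.61
  k = 5.596 × 10⁷ N/m
Convert: k = 5.596 × 10⁷ N/m = 55.96 MN/m
Final answer: k = 55.96 MN/m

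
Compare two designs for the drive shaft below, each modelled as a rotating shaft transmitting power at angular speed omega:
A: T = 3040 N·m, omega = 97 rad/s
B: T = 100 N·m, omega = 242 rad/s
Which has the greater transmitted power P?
Model: a rotating shaft transmitting power at angular speed omega, so P = T·omega (SI units).
  A: P = 3040 × 97 = 294900 W = 294.9 kW
  B: P = 100 × 242 = 24200 W = 24.2 kW
294.9 kW > 24.2 kW, so A is larger.
Final answer: A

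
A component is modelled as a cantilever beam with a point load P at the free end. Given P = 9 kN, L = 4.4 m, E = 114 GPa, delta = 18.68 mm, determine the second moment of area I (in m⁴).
Model: a cantilever beam with a point load P at the free end, so delta = (P·L^3) / (3·E·I).
Solve for I: I = (P·L^3) / (3·delta·E).
Convert to SI units:
  P = 9 kN = 9000 N
  E = 114 GPa = 1.14 × 10¹¹ Pa
  delta = 18.68 mm = 0.01868 m
Substitute:
  I = (9000 × 4.4^3) / (3 × 0.01868 × (1.14 × 10¹¹))
  I = 0.00012 m⁴
Final answer: I = 0.00012 m⁴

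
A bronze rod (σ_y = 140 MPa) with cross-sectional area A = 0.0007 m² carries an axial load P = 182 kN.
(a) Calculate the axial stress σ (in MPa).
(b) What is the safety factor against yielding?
(a) Axial stress σ = P/A. Convert P = 182 kN = 182000 N.
  σ = 182000 / 0.0007 = 2.6 × 10⁸ Pa = 260 MPa
(b) Safety factor SF = σ_y/σ = 140 / 260 = 0.5385
Final answer: (a) σ = 260 MPa, (b) SF = 0.5385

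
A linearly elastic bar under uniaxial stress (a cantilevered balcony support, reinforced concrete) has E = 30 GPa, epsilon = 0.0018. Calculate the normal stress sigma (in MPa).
Model: a linearly elastic bar under uniaxial stress, so sigma = E·epsilon.
Convert to SI units:
  E = 30 GPa = 3 × 10¹⁰ Pa
Substitute:
  sigma = (3 × 10¹⁰) × 0.0018
  sigma = 5.4 × 10⁷ Pa
Convert: sigma = 5.4 × 10⁷ Pa = 54 MPa
Final answer: sigma = 54 MPa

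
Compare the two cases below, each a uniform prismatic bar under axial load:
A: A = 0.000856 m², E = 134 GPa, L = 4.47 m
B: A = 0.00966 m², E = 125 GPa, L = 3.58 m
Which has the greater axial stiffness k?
Model: a uniform prismatic bar under axial load, so k = (A·E) / L (SI units).
  A: k = (0.000856 × (1.34 × 10¹¹)) / 4.47 = 2.566 × 10⁷ N/m = 25.66 MN/m
  B: k = (0.00966 × (1.25 × 10¹¹)) / 3.58 = 3.373 × 10⁸ N/m = 337.3 MN/m
337.3 MN/m > 25.66 MN/m, so B is larger.
Final answer: B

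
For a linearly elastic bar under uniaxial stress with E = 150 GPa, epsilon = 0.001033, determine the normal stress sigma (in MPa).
Model: a linearly elastic bar under uniaxial stress, so epsilon = sigma / E.
Solve for sigma: sigma = epsilon·E.
Convert to SI units:
  E = 150 GPa = 1.5 × 10¹¹ Pa
Substitute:
  sigma = 0.001033 × (1.5 × 10¹¹)
  sigma = 1.55 × 10⁸ Pa
Convert: sigma = 1.55 × 10⁸ Pa = 155 MPa
Final answer: sigma = 155 MPa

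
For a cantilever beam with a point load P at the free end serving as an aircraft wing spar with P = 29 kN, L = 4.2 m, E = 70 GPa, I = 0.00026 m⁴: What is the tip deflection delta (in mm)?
Model: a cantilever beam with a point load P at the free end, so delta = (P·L^3) / (3·E·I).
Convert to SI units:
  P = 29 kN = 29000 N
  E = 70 GPa = 7 × 10¹⁰ Pa
Substitute:
  delta = (29000 × 4.2^3) / (3 × (7 × 10¹⁰) × 0.00026)
  delta = 0.03935 m
Convert: delta = 0.03935 m = 39.35 mm
Final answer: delta = 39.35 mm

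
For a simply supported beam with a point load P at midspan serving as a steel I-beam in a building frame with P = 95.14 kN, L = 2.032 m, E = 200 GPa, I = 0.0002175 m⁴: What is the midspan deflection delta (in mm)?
Model: a simply supported beam with a point load P at midspan, so delta = (P·L^3) / (48·E·I).
Convert to SI units:
  P = 95.14 kN = 95140 N
  E = 200 GPa = 2 × 10¹¹ Pa
Substitute:
  delta = (95140 × 2.032^3) / (48 × (2 × 10¹¹) × 0.0002175)
  delta = 0.0003823 m
Convert: delta = 0.0003823 m = 0.3823 mm
Final answer: delta = 0.3823 mm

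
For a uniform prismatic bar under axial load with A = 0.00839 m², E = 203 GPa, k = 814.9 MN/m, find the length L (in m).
Model: a uniform prismatic bar under axial load, so k = (A·E) / L.
Solve for L: L = (A·E) / k.
Convert to SI units:
  E = 203 GPa = 2.03 × 10¹¹ Pa
  k = 814.9 MN/m = 8.149 × 10⁸ N/m
Substitute:
  L = (0.00839 × (2.03 × 10¹¹)) / (8.149 × 10⁸)
  L = 2.09 m
Final answer: L = 2.09 m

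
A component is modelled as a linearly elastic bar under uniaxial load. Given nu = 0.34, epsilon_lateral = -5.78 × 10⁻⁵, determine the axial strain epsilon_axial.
Model: a linearly elastic bar under uniaxial load, so epsilon_lateral = -nu·epsilon_axial.
Solve for epsilon_axial: epsilon_axial = -epsilon_lateral / nu.
Substitute:
  epsilon_axial = -(-5.78 × 10⁻⁵) / 0.34
  epsilon_axial = 0.00017
Final answer: epsilon_axial = 0.00017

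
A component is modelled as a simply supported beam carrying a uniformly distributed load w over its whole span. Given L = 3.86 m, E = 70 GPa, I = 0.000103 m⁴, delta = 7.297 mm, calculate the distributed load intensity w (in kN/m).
Model: a simply supported beam carrying a uniformly distributed load w over its whole span, so delta = (5·w·L^4) / (384·E·I).
Solve for w: w = (384·delta·E·I) / (5·L^4).
Convert to SI units:
  E = 70 GPa = 7 × 10¹⁰ Pa
  delta = 7.297 mm = 0.007297 m
Substitute:
  w = (384 × 0.007297 × (7 × 10¹⁰) × 0.000103) / (5 × 3.86^4)
  w = 18200 N/m
Convert: w = 18200 N/m = 18.2 kN/m
Final answer: w = 18.2 kN/m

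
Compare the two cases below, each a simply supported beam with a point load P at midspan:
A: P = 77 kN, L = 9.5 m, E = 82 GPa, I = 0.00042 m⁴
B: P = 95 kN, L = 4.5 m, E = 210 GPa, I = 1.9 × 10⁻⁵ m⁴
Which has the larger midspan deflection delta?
Model: a simply supported beam with a point load P at midspan, so delta = (P·L^3) / (48·E·I) (SI units).
  A: delta = (77000 × 9.5^3) / (48 × (8.2 × 10¹⁰) × 0.00042) = 0.03994 m = 39.94 mm
  B: delta = (95000 × 4.5^3) / (48 × (2.1 × 10¹¹) × (1.9 × 10⁻⁵)) = 0.0452 m = 45.2 mm
45.2 mm > 39.94 mm, so B is larger.
Final answer: B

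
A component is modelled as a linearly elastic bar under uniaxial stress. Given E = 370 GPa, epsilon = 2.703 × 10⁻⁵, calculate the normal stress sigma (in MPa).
Model: a linearly elastic bar under uniaxial stress, so epsilon = sigma / E.
Solve for sigma: sigma = epsilon·E.
Convert to SI units:
  E = 370 GPa = 3.7 × 10¹¹ Pa
Substitute:
  sigma = (2.703 × 10⁻⁵) × (3.7 × 10¹¹)
  sigma = 1 × 10⁷ Pa
Convert: sigma = 1 × 10⁷ Pa = 10 MPa
Final answer: sigma = 10 MPa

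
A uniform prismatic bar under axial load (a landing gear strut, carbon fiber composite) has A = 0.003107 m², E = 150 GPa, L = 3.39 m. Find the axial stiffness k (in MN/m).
Model: a uniform prismatic bar under axial load, so k = (A·E) / L.
Convert to SI units:
  E = 150 GPa = 1.5 × 10¹¹ Pa
Substitute:
  k = (0.003107 × (1.5 × 10¹¹)) / 3.39
  k = 1.375 × 10⁸ N/m
Convert: k = 1.375 × 10⁸ N/m = 137.5 MN/m
Final answer: k = 137.5 MN/m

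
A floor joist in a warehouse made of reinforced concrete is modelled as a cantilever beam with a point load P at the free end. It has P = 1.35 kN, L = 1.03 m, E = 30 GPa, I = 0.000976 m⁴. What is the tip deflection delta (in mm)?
Model: a cantilever beam with a point load P at the free end, so delta = (P·L^3) / (3·E·I).
Convert to SI units:
  P = 1.35 kN = 1350 N
  E = 30 GPa = 3 × 10¹⁰ Pa
Substitute:
  delta = (1350 × 1.03^3) / (3 × (3 × 10¹⁰) × 0.000976)
  delta = 1.679 × 10⁻⁵ m
Convert: delta = 1.679 × 10⁻⁵ m = 0.01679 mm
Final answer: delta = 0.01679 mm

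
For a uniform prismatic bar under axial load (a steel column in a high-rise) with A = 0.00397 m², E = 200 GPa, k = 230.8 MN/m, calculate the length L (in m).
Model: a uniform prismatic bar under axial load, so k = (A·E) / L.
Solve for L: L = (A·E) / k.
Convert to SI units:
  E = 200 GPa = 2 × 10¹¹ Pa
  k = 230.8 MN/m = 2.308 × 10⁸ N/m
Substitute:
  L = (0.00397 × (2 × 10¹¹)) / (2.308 × 10⁸)
  L = 3.44 m
Final answer: L = 3.44 m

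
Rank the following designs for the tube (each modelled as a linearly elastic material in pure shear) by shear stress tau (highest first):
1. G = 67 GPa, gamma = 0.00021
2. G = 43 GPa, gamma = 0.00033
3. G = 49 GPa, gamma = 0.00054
Model: a linearly elastic material in pure shear, so tau = G·gamma (SI units).
  Case 1: tau = (6.7 × 10¹⁰) × 0.00021 = 1.407 × 10⁷ Pa = 14.07 MPa
  Case 2: tau = (4.3 × 10¹⁰) × 0.00033 = 1.419 × 10⁷ Pa = 14.19 MPa
  Case 3: tau = (4.9 × 10¹⁰) × 0.00054 = 2.646 × 10⁷ Pa = 26.46 MPa
Ordering: 26.46 MPa (case 3) > 14.19 MPa (case 2) > 14.07 MPa (case 1)
Final answer: 3, 2, 1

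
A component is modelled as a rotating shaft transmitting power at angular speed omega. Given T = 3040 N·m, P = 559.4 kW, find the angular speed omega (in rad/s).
Model: a rotating shaft transmitting power at angular speed omega, so P = T·omega.
Solve for omega: omega = P / T.
Convert to SI units:
  P = 559.4 kW = 559400 W
Substitute:
  omega = 559400 / 3040
  omega = 184 rad/s
Final answer: omega = 184 rad/s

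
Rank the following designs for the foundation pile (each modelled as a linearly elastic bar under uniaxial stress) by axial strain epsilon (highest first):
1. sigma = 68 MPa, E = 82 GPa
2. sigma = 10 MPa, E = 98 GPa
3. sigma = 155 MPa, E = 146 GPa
Model: a linearly elastic bar under uniaxial stress, so epsilon = sigma / E (SI units).
  Case 1: epsilon = (6.8 × 10⁷) / (8.2 × 10¹⁰) = 0.0008293
  Case 2: epsilon = (1 × 10⁷) / (9.8 × 10¹⁰) = 0.000102
  Case 3: epsilon = (1.55 × 10⁸) / (1.46 × 10¹¹) = 0.001062
Ordering: 0.001062 (case 3) > 0.0008293 (case 1) > 0.000102 (case 2)
Final answer: 3, 1, 2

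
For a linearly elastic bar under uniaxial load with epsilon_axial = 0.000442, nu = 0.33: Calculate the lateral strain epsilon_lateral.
Model: a linearly elastic bar under uniaxial load, so epsilon_lateral = -nu·epsilon_axial.
Substitute:
  epsilon_lateral = -(0.33 × 0.000442)
  epsilon_lateral = -0.0001459
Final answer: epsilon_lateral = -0.0001459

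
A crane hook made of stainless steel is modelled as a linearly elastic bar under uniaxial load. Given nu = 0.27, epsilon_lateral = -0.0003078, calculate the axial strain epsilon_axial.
Model: a linearly elastic bar under uniaxial load, so epsilon_lateral = -nu·epsilon_axial.
Solve for epsilon_axial: epsilon_axial = -epsilon_lateral / nu.
Substitute:
  epsilon_axial = -(-0.0003078) / 0.27
  epsilon_axial = 0.00114
Final answer: epsilon_axial = 0.00114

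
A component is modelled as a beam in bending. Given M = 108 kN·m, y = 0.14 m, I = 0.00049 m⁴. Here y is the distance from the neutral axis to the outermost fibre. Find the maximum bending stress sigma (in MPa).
Model: a beam in bending, so sigma = (M·y) / I.
Convert to SI units:
  M = 108 kN·m = 108000 N·m
Substitute:
  sigma = (108000 × 0.14) / 0.00049
  sigma = 3.086 × 10⁷ Pa
Convert: sigma = 3.086 × 10⁷ Pa = 30.86 MPa
Final answer: sigma = 30.86 MPa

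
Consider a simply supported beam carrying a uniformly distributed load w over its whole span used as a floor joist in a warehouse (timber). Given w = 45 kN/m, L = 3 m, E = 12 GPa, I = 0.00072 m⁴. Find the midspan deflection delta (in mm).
Model: a simply supported beam carrying a uniformly distributed load w over its whole span, so delta = (5·w·L^4) / (384·E·I).
Convert to SI units:
  w = 45 kN/m = 45000 N/m
  E = 12 GPa = 1.2 × 10¹⁰ Pa
Substitute:
  delta = (5 × 45000 × 3^4) / (384 × (1.2 × 10¹⁰) × 0.00072)
  delta = 0.005493 m
Convert: delta = 0.005493 m = 5.493 mm
Final answer: delta = 5.493 mm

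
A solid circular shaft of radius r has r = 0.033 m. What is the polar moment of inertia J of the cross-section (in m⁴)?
Model: a solid circular shaft of radius r, so J = (π·r^4) / 2.
Substitute:
  J = (π × 0.033^4) / 2
  J = 1.863 × 10⁻⁶ m⁴
Final answer: J = 1.863 × 10⁻⁶ m⁴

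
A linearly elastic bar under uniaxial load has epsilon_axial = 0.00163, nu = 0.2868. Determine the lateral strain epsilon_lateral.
Model: a linearly elastic bar under uniaxial load, so epsilon_lateral = -nu·epsilon_axial.
Substitute:
  epsilon_lateral = -(0.2868 × 0.00163)
  epsilon_lateral = -0.0004675
Final answer: epsilon_lateral = -0.0004675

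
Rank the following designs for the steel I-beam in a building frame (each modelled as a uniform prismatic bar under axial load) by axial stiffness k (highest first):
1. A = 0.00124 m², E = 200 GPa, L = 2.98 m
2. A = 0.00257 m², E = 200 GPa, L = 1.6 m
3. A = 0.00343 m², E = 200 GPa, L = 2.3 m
Model: a uniform prismatic bar under axial load, so k = (A·E) / L (SI units).
  Case 1: k = (0.00124 × (2 × 10¹¹)) / 2.98 = 8.322 × 10⁷ N/m = 83.22 MN/m
  Case 2: k = (0.00257 × (2 × 10¹¹)) / 1.6 = 3.212 × 10⁸ N/m = 321.2 MN/m
  Case 3: k = (0.00343 × (2 × 10¹¹)) / 2.3 = 2.983 × 10⁸ N/m = 298.3 MN/m
Ordering: 321.2 MN/m (case 2) > 298.3 MN/m (case 3) > 83.22 MN/m (case 1)
Final answer: 2, 3, 1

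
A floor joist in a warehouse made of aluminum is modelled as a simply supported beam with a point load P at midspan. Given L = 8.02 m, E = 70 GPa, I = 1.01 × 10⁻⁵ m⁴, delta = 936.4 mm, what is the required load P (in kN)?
Model: a simply supported beam with a point load P at midspan, so delta = (P·L^3) / (48·E·I).
Solve for P: P = (48·delta·E·I) / L^3.
Convert to SI units:
  E = 70 GPa = 7 × 10¹⁰ Pa
  delta = 936.4 mm = 0.9364 m
Substitute:
  P = (48 × 0.9364 × (7 × 10¹⁰) × (1.01 × 10⁻⁵)) / 8.02^3
  P = 61600 N
Convert: P = 61600 N = 61.6 kN
Final answer: P = 61.6 kN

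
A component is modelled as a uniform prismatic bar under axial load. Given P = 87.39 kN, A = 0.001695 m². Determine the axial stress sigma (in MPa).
Model: a uniform prismatic bar under axial load, so sigma = P / A.
Convert to SI units:
  P = 87.39 kN = 87390 N
Substitute:
  sigma = 87390 / 0.001695
  sigma = 5.156 × 10⁷ Pa
Convert: sigma = 5.156 × 10⁷ Pa = 51.56 MPa
Final answer: sigma = 51.56 MPa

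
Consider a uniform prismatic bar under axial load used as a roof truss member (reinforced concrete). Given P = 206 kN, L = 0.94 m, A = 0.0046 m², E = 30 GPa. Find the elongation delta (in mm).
Model: a uniform prismatic bar under axial load, so delta = (P·L) / (A·E).
Convert to SI units:
  P = 206 kN = 206000 N
  E = 30 GPa = 3 × 10¹⁰ Pa
Substitute:
  delta = (206000 × 0.94) / (0.0046 × (3 × 10¹⁰))
  delta = 0.001403 m
Convert: delta = 0.001403 m = 1.403 mm
Final answer: delta = 1.403 mm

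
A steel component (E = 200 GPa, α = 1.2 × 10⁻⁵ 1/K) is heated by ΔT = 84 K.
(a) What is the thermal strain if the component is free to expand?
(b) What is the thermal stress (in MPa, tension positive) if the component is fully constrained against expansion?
(a) Free thermal strain ε_th = α·ΔT = (1.2 × 10⁻⁵) × 84 = 0.001008
(b) Fully constrained, the expansion is suppressed, so σ = -E·α·ΔT. Convert E = 200 GPa = 2 × 10¹¹ Pa.
  σ = -(2 × 10¹¹) × (1.2 × 10⁻⁵) × 84 = -2.016 × 10⁸ Pa = -201.6 MPa (compressive)
Final answer: (a) ε_th = 0.001008, (b) σ = -201.6 MPa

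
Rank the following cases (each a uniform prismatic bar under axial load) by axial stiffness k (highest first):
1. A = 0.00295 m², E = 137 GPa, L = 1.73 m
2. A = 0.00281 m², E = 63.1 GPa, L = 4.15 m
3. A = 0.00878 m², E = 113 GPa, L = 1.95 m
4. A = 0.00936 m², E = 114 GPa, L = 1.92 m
Model: a uniform prismatic bar under axial load, so k = (A·E) / L (SI units).
  Case 1: k = (0.00295 × (1.37 × 10¹¹)) / 1.73 = 2.336 × 10⁸ N/m = 233.6 MN/m
  Case 2: k = (0.00281 × (6.31 × 10¹⁰)) / 4.15 = 4.273 × 10⁷ N/m = 42.73 MN/m
  Case 3: k = (0.00878 × (1.13 × 10¹¹)) / 1.95 = 5.088 × 10⁸ N/m = 508.8 MN/m
  Case 4: k = (0.00936 × (1.14 × 10¹¹)) / 1.92 = 5.558 × 10⁸ N/m = 555.8 MN/m
Ordering: 555.8 MN/m (case 4) > 508.8 MN/m (case 3) > 233.6 MN/m (case 1) > 42.73 MN/m (case 2)
Final answer: 4, 3, 1, 2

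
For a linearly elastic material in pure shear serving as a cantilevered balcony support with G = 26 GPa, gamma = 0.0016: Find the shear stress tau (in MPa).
Model: a linearly elastic material in pure shear, so tau = G·gamma.
Convert to SI units:
  G = 26 GPa = 2.6 × 10¹⁰ Pa
Substitute:
  tau = (2.6 × 10¹⁰) × 0.0016
  tau = 4.16 × 10⁷ Pa
Convert: tau = 4.16 × 10⁷ Pa = 41.6 MPa
Final answer: tau = 41.6 MPa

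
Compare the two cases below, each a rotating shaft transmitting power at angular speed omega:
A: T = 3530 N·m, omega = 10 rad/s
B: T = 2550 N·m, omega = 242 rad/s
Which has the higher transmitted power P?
Model: a rotating shaft transmitting power at angular speed omega, so P = T·omega (SI units).
  A: P = 3530 × 10 = 35300 W = 35.3 kW
  B: P = 2550 × 242 = 617100 W = 617.1 kW
617.1 kW > 35.3 kW, so B is larger.
Final answer: B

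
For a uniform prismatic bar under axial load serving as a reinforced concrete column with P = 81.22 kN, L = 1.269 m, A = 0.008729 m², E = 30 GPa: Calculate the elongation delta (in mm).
Model: a uniform prismatic bar under axial load, so delta = (P·L) / (A·E).
Convert to SI units:
  P = 81.22 kN = 81220 N
  E = 30 GPa = 3 × 10¹⁰ Pa
Substitute:
  delta = (81220 × 1.269) / (0.008729 × (3 × 10¹⁰))
  delta = 0.0003936 m
Convert: delta = 0.0003936 m = 0.3936 mm
Final answer: delta = 0.3936 mm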